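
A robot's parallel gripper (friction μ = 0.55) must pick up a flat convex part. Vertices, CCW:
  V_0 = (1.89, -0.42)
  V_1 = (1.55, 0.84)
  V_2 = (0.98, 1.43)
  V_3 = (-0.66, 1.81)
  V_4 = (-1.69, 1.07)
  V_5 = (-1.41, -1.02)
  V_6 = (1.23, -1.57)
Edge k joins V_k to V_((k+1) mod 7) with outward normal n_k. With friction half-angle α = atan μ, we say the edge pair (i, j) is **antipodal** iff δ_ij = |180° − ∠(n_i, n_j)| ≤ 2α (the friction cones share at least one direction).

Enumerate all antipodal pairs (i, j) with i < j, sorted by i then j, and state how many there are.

count = 7; pairs: (0,4), (1,4), (1,5), (2,5), (3,5), (3,6), (4,6)

α = atan 0.55 = 28.81°;  2α = 57.62°
n_0 = (+0.9655, +0.2605)
n_1 = (+0.7192, +0.6948)
n_2 = (+0.2257, +0.9742)
n_3 = (-0.5835, +0.8121)
n_4 = (-0.9911, -0.1328)
n_5 = (-0.2040, -0.9790)
n_6 = (+0.8673, -0.4978)
  (0,1): δ = 151.09°  ·
  (0,2): δ = 118.15°  ·
  (0,3): δ = 69.41°  ·
  (0,4): δ = 7.47°  ✓
  (0,5): δ = 63.13°  ·
  (0,6): δ = 135.05°  ·
  (1,2): δ = 147.06°  ·
  (1,3): δ = 98.32°  ·
  (1,4): δ = 36.38°  ✓
  (1,5): δ = 34.22°  ✓
  (1,6): δ = 106.14°  ·
  (2,3): δ = 131.26°  ·
  (2,4): δ = 69.32°  ·
  (2,5): δ = 1.28°  ✓
  (2,6): δ = 73.19°  ·
  (3,4): δ = 118.06°  ·
  (3,5): δ = 47.46°  ✓
  (3,6): δ = 24.45°  ✓
  (4,5): δ = 109.40°  ·
  (4,6): δ = 37.48°  ✓
  (5,6): δ = 108.08°  ·
antipodal pairs: 7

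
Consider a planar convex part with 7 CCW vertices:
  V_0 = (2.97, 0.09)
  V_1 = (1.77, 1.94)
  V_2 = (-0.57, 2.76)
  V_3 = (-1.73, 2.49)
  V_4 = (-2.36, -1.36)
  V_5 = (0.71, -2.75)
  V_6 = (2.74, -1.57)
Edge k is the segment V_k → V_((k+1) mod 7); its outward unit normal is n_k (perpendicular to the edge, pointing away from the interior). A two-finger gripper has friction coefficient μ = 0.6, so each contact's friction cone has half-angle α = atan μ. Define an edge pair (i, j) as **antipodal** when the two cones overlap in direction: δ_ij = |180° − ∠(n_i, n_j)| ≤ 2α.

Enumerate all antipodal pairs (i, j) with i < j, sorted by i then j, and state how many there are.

count = 8; pairs: (0,3), (0,4), (1,4), (1,5), (2,4), (2,5), (3,5), (3,6)

α = atan 0.6 = 30.96°;  2α = 61.93°
n_0 = (+0.8390, +0.5442)
n_1 = (+0.3307, +0.9437)
n_2 = (-0.2267, +0.9740)
n_3 = (-0.9869, +0.1615)
n_4 = (-0.4125, -0.9110)
n_5 = (+0.5025, -0.8646)
n_6 = (+0.9905, -0.1372)
  (0,1): δ = 142.28°  ·
  (0,2): δ = 109.87°  ·
  (0,3): δ = 42.26°  ✓
  (0,4): δ = 32.67°  ✓
  (0,5): δ = 87.20°  ·
  (0,6): δ = 139.14°  ·
  (1,2): δ = 147.59°  ·
  (1,3): δ = 79.98°  ·
  (1,4): δ = 5.05°  ✓
  (1,5): δ = 49.48°  ✓
  (1,6): δ = 101.42°  ·
  (2,3): δ = 112.40°  ·
  (2,4): δ = 37.46°  ✓
  (2,5): δ = 17.07°  ✓
  (2,6): δ = 69.01°  ·
  (3,4): δ = 105.07°  ·
  (3,5): δ = 50.54°  ✓
  (3,6): δ = 1.40°  ✓
  (4,5): δ = 125.47°  ·
  (4,6): δ = 73.53°  ·
  (5,6): δ = 128.06°  ·
antipodal pairs: 8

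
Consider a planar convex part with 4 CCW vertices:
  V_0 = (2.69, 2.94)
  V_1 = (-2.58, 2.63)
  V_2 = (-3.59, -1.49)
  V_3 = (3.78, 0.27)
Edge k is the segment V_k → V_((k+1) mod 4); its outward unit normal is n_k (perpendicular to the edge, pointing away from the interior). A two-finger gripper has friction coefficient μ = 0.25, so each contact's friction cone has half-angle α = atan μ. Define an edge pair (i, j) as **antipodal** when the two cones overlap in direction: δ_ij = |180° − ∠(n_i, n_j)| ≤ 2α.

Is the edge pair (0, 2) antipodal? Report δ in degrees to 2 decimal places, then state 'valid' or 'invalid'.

α = atan 0.25 = 14.04°;  2α = 28.07°
edge 0: e_0 = (-5.27, -0.31);  n_0 = (-0.0587, +0.9983)
edge 2: e_2 = (+7.37, +1.76);  n_2 = (+0.2323, -0.9727)
∠(n_0, n_2) = 169.94°
δ = |180° − 169.94°| = 10.06°
10.06° ≤ 2α = 28.07°  →  valid

δ = 10.06°, valid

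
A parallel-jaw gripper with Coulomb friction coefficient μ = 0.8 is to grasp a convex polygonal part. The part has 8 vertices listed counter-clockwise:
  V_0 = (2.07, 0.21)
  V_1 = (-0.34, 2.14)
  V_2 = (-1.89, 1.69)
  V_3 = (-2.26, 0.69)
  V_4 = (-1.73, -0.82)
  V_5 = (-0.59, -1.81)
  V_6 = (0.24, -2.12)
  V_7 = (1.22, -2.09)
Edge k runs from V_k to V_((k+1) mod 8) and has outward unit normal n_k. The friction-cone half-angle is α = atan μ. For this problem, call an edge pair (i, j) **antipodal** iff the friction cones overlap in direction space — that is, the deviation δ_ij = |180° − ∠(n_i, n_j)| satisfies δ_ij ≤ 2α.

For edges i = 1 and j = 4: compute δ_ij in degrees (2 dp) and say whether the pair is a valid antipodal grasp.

α = atan 0.8 = 38.66°;  2α = 77.32°
edge 1: e_1 = (-1.55, -0.45);  n_1 = (-0.2788, +0.9603)
edge 4: e_4 = (+1.14, -0.99);  n_4 = (-0.6557, -0.7550)
∠(n_1, n_4) = 122.84°
δ = |180° − 122.84°| = 57.16°
57.16° ≤ 2α = 77.32°  →  valid

δ = 57.16°, valid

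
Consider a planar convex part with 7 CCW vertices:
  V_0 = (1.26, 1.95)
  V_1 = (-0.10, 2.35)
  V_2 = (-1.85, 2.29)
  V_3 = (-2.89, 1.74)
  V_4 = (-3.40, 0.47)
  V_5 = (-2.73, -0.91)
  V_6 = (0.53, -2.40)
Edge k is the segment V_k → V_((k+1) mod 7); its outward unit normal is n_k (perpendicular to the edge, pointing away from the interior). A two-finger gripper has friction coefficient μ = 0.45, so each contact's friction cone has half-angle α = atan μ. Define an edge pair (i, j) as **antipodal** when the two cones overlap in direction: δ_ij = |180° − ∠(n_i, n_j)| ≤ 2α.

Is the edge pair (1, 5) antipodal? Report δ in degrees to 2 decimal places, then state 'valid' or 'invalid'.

δ = 26.53°, valid

α = atan 0.45 = 24.23°;  2α = 48.46°
edge 1: e_1 = (-1.75, -0.06);  n_1 = (-0.0343, +0.9994)
edge 5: e_5 = (+3.26, -1.49);  n_5 = (-0.4157, -0.9095)
∠(n_1, n_5) = 153.47°
δ = |180° − 153.47°| = 26.53°
26.53° ≤ 2α = 48.46°  →  valid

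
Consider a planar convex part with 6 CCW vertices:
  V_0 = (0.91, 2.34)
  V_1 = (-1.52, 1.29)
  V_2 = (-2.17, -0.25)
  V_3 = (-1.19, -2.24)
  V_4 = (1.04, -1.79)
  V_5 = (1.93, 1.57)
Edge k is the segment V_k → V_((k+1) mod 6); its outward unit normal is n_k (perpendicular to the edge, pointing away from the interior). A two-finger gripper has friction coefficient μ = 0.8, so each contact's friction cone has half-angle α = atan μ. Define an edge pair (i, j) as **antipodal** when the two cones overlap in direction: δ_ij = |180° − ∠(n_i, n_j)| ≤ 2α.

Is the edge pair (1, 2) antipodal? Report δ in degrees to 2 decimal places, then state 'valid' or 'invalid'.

α = atan 0.8 = 38.66°;  2α = 77.32°
edge 1: e_1 = (-0.65, -1.54);  n_1 = (-0.9213, +0.3889)
edge 2: e_2 = (+0.98, -1.99);  n_2 = (-0.8971, -0.4418)
∠(n_1, n_2) = 49.10°
δ = |180° − 49.10°| = 130.90°
130.90° > 2α = 77.32°  →  invalid

δ = 130.90°, invalid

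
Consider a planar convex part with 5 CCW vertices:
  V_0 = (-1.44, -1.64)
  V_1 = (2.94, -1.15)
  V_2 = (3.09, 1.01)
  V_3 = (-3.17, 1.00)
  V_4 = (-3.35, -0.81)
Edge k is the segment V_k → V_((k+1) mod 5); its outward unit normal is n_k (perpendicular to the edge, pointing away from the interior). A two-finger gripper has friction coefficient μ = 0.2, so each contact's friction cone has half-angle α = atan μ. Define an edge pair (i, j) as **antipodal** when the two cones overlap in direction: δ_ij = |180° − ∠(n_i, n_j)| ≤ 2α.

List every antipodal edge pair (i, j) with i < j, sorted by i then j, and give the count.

count = 2; pairs: (0,2), (1,3)

α = atan 0.2 = 11.31°;  2α = 22.62°
n_0 = (+0.1112, -0.9938)
n_1 = (+0.9976, -0.0693)
n_2 = (-0.0016, +1.0000)
n_3 = (-0.9951, +0.0990)
n_4 = (-0.3986, -0.9171)
  (0,1): δ = 100.36°  ·
  (0,2): δ = 6.29°  ✓
  (0,3): δ = 77.94°  ·
  (0,4): δ = 150.13°  ·
  (1,2): δ = 85.94°  ·
  (1,3): δ = 1.71°  ✓
  (1,4): δ = 70.48°  ·
  (2,3): δ = 95.77°  ·
  (2,4): δ = 23.58°  ·
  (3,4): δ = 107.81°  ·
antipodal pairs: 2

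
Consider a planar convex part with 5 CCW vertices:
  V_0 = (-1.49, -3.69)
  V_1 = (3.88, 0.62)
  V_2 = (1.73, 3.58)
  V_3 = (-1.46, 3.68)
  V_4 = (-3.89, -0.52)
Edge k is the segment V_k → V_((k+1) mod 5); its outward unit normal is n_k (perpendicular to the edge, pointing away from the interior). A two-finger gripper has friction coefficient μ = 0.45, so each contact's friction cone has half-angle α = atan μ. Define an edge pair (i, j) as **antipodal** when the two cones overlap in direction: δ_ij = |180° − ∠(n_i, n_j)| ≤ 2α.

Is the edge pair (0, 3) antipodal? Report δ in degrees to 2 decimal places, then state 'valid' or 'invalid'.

α = atan 0.45 = 24.23°;  2α = 48.46°
edge 0: e_0 = (+5.37, +4.31);  n_0 = (+0.6259, -0.7799)
edge 3: e_3 = (-2.43, -4.20);  n_3 = (-0.8656, +0.5008)
∠(n_0, n_3) = 158.80°
δ = |180° − 158.80°| = 21.20°
21.20° ≤ 2α = 48.46°  →  valid

δ = 21.20°, valid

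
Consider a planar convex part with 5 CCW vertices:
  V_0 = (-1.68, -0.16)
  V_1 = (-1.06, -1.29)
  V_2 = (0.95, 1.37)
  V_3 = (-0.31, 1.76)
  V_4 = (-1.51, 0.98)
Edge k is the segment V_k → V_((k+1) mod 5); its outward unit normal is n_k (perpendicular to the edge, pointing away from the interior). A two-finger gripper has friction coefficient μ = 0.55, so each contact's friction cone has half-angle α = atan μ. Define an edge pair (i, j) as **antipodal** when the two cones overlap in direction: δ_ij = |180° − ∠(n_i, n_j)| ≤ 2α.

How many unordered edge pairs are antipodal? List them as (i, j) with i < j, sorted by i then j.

α = atan 0.55 = 28.81°;  2α = 57.62°
n_0 = (-0.8767, -0.4810)
n_1 = (+0.7978, -0.6029)
n_2 = (+0.2957, +0.9553)
n_3 = (-0.5450, +0.8384)
n_4 = (-0.9891, +0.1475)
  (0,1): δ = 65.83°  ·
  (0,2): δ = 44.05°  ✓
  (0,3): δ = 94.27°  ·
  (0,4): δ = 142.77°  ·
  (1,2): δ = 70.12°  ·
  (1,3): δ = 19.90°  ✓
  (1,4): δ = 28.59°  ✓
  (2,3): δ = 129.78°  ·
  (2,4): δ = 81.28°  ·
  (3,4): δ = 131.51°  ·
antipodal pairs: 3

count = 3; pairs: (0,2), (1,3), (1,4)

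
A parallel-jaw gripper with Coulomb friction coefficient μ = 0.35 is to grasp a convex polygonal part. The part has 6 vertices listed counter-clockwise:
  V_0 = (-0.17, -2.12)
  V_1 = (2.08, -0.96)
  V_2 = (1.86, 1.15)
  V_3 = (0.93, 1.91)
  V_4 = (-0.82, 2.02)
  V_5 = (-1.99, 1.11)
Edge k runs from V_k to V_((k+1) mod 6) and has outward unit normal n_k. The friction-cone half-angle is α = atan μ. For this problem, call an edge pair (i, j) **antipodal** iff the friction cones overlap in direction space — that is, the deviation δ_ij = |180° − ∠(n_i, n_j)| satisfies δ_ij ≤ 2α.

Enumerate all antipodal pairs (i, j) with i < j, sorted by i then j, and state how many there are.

α = atan 0.35 = 19.29°;  2α = 38.58°
n_0 = (+0.4582, -0.8888)
n_1 = (+0.9946, +0.1037)
n_2 = (+0.6328, +0.7743)
n_3 = (+0.0627, +0.9980)
n_4 = (-0.6139, +0.7894)
n_5 = (-0.8712, -0.4909)
  (0,1): δ = 111.32°  ·
  (0,2): δ = 66.53°  ·
  (0,3): δ = 30.87°  ✓
  (0,4): δ = 10.60°  ✓
  (0,5): δ = 92.13°  ·
  (1,2): δ = 135.21°  ·
  (1,3): δ = 99.55°  ·
  (1,4): δ = 58.08°  ·
  (1,5): δ = 23.45°  ✓
  (2,3): δ = 144.34°  ·
  (2,4): δ = 102.87°  ·
  (2,5): δ = 21.34°  ✓
  (3,4): δ = 138.53°  ·
  (3,5): δ = 57.00°  ·
  (4,5): δ = 98.48°  ·
antipodal pairs: 4

count = 4; pairs: (0,3), (0,4), (1,5), (2,5)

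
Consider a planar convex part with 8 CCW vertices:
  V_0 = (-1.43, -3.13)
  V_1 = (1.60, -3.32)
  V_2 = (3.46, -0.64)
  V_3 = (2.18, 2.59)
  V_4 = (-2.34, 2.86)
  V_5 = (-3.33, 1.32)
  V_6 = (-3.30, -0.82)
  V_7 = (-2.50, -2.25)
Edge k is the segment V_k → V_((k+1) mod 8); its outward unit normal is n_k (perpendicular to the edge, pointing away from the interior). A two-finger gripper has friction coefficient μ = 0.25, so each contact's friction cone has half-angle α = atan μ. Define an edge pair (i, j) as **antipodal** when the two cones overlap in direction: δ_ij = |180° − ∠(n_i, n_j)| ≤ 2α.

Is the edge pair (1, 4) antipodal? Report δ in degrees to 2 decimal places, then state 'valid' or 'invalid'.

δ = 2.03°, valid

α = atan 0.25 = 14.04°;  2α = 28.07°
edge 1: e_1 = (+1.86, +2.68);  n_1 = (+0.8215, -0.5702)
edge 4: e_4 = (-0.99, -1.54);  n_4 = (-0.8412, +0.5408)
∠(n_1, n_4) = 177.97°
δ = |180° − 177.97°| = 2.03°
2.03° ≤ 2α = 28.07°  →  valid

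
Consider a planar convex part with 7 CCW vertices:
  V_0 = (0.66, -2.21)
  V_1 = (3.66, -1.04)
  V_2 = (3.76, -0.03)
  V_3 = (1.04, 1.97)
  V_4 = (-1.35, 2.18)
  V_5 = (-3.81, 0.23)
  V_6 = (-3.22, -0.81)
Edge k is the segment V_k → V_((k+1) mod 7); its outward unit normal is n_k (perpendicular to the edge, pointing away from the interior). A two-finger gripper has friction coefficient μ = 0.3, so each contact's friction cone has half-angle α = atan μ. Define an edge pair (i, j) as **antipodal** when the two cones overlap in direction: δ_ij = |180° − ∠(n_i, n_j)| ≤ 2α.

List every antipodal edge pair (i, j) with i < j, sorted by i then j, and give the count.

α = atan 0.3 = 16.70°;  2α = 33.40°
n_0 = (+0.3633, -0.9317)
n_1 = (+0.9951, -0.0985)
n_2 = (+0.5924, +0.8057)
n_3 = (+0.0875, +0.9962)
n_4 = (-0.6212, +0.7837)
n_5 = (-0.8698, -0.4934)
n_6 = (-0.3394, -0.9406)
  (0,1): δ = 116.96°  ·
  (0,2): δ = 57.63°  ·
  (0,3): δ = 26.33°  ✓
  (0,4): δ = 17.10°  ✓
  (0,5): δ = 98.26°  ·
  (0,6): δ = 138.85°  ·
  (1,2): δ = 120.67°  ·
  (1,3): δ = 89.37°  ·
  (1,4): δ = 45.94°  ·
  (1,5): δ = 35.22°  ·
  (1,6): δ = 75.81°  ·
  (2,3): δ = 148.69°  ·
  (2,4): δ = 105.27°  ·
  (2,5): δ = 24.11°  ✓
  (2,6): δ = 16.49°  ✓
  (3,4): δ = 136.58°  ·
  (3,5): δ = 55.41°  ·
  (3,6): δ = 14.82°  ✓
  (4,5): δ = 98.84°  ·
  (4,6): δ = 58.24°  ·
  (5,6): δ = 139.41°  ·
antipodal pairs: 5

count = 5; pairs: (0,3), (0,4), (2,5), (2,6), (3,6)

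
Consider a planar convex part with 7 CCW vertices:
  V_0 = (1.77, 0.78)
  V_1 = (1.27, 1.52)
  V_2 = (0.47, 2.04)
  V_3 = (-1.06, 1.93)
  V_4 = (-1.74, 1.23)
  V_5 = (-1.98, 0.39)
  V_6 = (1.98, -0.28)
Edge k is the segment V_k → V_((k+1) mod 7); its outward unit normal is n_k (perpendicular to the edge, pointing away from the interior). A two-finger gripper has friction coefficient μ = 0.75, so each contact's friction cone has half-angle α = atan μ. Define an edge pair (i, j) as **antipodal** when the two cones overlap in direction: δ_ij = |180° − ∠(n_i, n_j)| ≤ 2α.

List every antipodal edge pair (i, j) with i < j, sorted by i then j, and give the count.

count = 9; pairs: (0,4), (0,5), (1,4), (1,5), (2,5), (3,5), (3,6), (4,6), (5,6)

α = atan 0.75 = 36.87°;  2α = 73.74°
n_0 = (+0.8286, +0.5599)
n_1 = (+0.5450, +0.8384)
n_2 = (-0.0717, +0.9974)
n_3 = (-0.7173, +0.6968)
n_4 = (-0.9615, +0.2747)
n_5 = (-0.1668, -0.9860)
n_6 = (+0.9809, +0.1943)
  (0,1): δ = 157.07°  ·
  (0,2): δ = 119.93°  ·
  (0,3): δ = 78.22°  ·
  (0,4): δ = 49.99°  ✓
  (0,5): δ = 46.35°  ✓
  (0,6): δ = 157.16°  ·
  (1,2): δ = 142.86°  ·
  (1,3): δ = 101.15°  ·
  (1,4): δ = 72.92°  ✓
  (1,5): δ = 23.42°  ✓
  (1,6): δ = 134.23°  ·
  (2,3): δ = 138.28°  ·
  (2,4): δ = 110.06°  ·
  (2,5): δ = 13.72°  ✓
  (2,6): δ = 97.09°  ·
  (3,4): δ = 151.78°  ·
  (3,5): δ = 55.43°  ✓
  (3,6): δ = 55.38°  ✓
  (4,5): δ = 83.66°  ·
  (4,6): δ = 27.15°  ✓
  (5,6): δ = 69.19°  ✓
antipodal pairs: 9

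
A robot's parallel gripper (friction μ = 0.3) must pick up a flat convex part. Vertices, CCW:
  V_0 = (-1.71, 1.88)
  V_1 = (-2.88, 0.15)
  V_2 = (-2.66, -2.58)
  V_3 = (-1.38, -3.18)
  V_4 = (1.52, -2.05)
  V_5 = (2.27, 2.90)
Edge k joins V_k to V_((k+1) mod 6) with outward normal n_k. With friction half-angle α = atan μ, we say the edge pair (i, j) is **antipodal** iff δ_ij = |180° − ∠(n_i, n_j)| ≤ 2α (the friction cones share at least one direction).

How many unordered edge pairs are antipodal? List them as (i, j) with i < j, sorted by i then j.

α = atan 0.3 = 16.70°;  2α = 33.40°
n_0 = (-0.8283, +0.5602)
n_1 = (-0.9968, -0.0803)
n_2 = (-0.4244, -0.9055)
n_3 = (+0.3631, -0.9318)
n_4 = (+0.9887, -0.1498)
n_5 = (-0.2483, +0.9687)
  (0,1): δ = 141.32°  ·
  (0,2): δ = 81.04°  ·
  (0,3): δ = 34.64°  ·
  (0,4): δ = 25.45°  ✓
  (0,5): δ = 138.44°  ·
  (1,2): δ = 119.72°  ·
  (1,3): δ = 73.32°  ·
  (1,4): δ = 13.22°  ✓
  (1,5): δ = 99.77°  ·
  (2,3): δ = 133.60°  ·
  (2,4): δ = 73.50°  ·
  (2,5): δ = 39.49°  ·
  (3,4): δ = 119.90°  ·
  (3,5): δ = 6.91°  ✓
  (4,5): δ = 67.01°  ·
antipodal pairs: 3

count = 3; pairs: (0,4), (1,4), (3,5)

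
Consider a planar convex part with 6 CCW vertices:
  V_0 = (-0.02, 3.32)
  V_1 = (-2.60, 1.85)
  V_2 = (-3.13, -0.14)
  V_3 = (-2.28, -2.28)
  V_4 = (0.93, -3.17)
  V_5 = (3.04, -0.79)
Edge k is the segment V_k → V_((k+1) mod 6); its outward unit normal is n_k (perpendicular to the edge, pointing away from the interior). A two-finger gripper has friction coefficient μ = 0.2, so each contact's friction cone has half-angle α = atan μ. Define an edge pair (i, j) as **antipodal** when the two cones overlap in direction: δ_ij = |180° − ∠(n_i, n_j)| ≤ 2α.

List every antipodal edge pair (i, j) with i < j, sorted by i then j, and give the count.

α = atan 0.2 = 11.31°;  2α = 22.62°
n_0 = (-0.4951, +0.8689)
n_1 = (-0.9663, +0.2574)
n_2 = (-0.9294, -0.3691)
n_3 = (-0.2672, -0.9636)
n_4 = (+0.7483, -0.6634)
n_5 = (+0.8021, +0.5972)
  (0,1): δ = 134.59°  ·
  (0,2): δ = 98.01°  ·
  (0,3): δ = 45.17°  ·
  (0,4): δ = 18.77°  ✓
  (0,5): δ = 97.00°  ·
  (1,2): δ = 143.42°  ·
  (1,3): δ = 90.58°  ·
  (1,4): δ = 26.65°  ·
  (1,5): δ = 51.58°  ·
  (2,3): δ = 127.16°  ·
  (2,4): δ = 63.22°  ·
  (2,5): δ = 15.01°  ✓
  (3,4): δ = 116.06°  ·
  (3,5): δ = 37.83°  ·
  (4,5): δ = 101.77°  ·
antipodal pairs: 2

count = 2; pairs: (0,4), (2,5)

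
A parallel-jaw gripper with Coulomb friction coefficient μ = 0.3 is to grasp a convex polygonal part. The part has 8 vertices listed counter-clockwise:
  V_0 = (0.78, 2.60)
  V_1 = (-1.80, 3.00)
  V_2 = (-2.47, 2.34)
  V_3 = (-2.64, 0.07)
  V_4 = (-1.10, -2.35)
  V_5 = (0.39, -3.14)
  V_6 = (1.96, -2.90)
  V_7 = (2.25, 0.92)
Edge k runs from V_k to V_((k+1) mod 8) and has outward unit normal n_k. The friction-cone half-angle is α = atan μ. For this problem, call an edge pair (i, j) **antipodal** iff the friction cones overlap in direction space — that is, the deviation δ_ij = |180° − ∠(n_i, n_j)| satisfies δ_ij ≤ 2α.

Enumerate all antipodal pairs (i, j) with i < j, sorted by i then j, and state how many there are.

α = atan 0.3 = 16.70°;  2α = 33.40°
n_0 = (+0.1532, +0.9882)
n_1 = (-0.7018, +0.7124)
n_2 = (-0.9972, +0.0747)
n_3 = (-0.8437, -0.5369)
n_4 = (-0.4684, -0.8835)
n_5 = (+0.1511, -0.9885)
n_6 = (+0.9971, -0.0757)
n_7 = (+0.7526, +0.6585)
  (0,1): δ = 126.62°  ·
  (0,2): δ = 85.47°  ·
  (0,3): δ = 48.72°  ·
  (0,4): δ = 19.12°  ✓
  (0,5): δ = 17.50°  ✓
  (0,6): δ = 94.47°  ·
  (0,7): δ = 140.00°  ·
  (1,2): δ = 138.85°  ·
  (1,3): δ = 102.10°  ·
  (1,4): δ = 72.50°  ·
  (1,5): δ = 35.88°  ·
  (1,6): δ = 41.09°  ·
  (1,7): δ = 86.62°  ·
  (2,3): δ = 143.25°  ·
  (2,4): δ = 113.65°  ·
  (2,5): δ = 77.03°  ·
  (2,6): δ = 0.06°  ✓
  (2,7): δ = 45.47°  ·
  (3,4): δ = 150.40°  ·
  (3,5): δ = 113.78°  ·
  (3,6): δ = 36.81°  ·
  (3,7): δ = 8.71°  ✓
  (4,5): δ = 143.38°  ·
  (4,6): δ = 66.41°  ·
  (4,7): δ = 20.88°  ✓
  (5,6): δ = 103.03°  ·
  (5,7): δ = 57.51°  ·
  (6,7): δ = 134.47°  ·
antipodal pairs: 5

count = 5; pairs: (0,4), (0,5), (2,6), (3,7), (4,7)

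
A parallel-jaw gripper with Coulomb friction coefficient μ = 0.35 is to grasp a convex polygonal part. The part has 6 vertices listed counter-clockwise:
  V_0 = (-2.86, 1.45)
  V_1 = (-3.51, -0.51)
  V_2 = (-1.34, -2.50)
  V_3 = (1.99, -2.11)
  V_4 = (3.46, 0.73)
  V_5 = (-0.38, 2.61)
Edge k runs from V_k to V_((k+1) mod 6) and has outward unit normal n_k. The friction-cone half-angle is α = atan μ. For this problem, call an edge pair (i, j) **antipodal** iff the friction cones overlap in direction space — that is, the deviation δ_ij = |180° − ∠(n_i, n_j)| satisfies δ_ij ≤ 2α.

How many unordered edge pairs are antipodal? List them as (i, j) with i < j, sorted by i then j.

count = 5; pairs: (0,3), (1,4), (2,4), (2,5), (3,5)

α = atan 0.35 = 19.29°;  2α = 38.58°
n_0 = (-0.9492, +0.3148)
n_1 = (-0.6759, -0.7370)
n_2 = (+0.1163, -0.9932)
n_3 = (+0.8881, -0.4597)
n_4 = (+0.4397, +0.8981)
n_5 = (-0.4237, +0.9058)
  (0,1): δ = 114.18°  ·
  (0,2): δ = 64.97°  ·
  (0,3): δ = 9.02°  ✓
  (0,4): δ = 82.26°  ·
  (0,5): δ = 133.41°  ·
  (1,2): δ = 130.80°  ·
  (1,3): δ = 74.84°  ·
  (1,4): δ = 16.44°  ✓
  (1,5): δ = 67.59°  ·
  (2,3): δ = 124.05°  ·
  (2,4): δ = 32.77°  ✓
  (2,5): δ = 18.39°  ✓
  (3,4): δ = 88.72°  ·
  (3,5): δ = 37.57°  ✓
  (4,5): δ = 128.85°  ·
antipodal pairs: 5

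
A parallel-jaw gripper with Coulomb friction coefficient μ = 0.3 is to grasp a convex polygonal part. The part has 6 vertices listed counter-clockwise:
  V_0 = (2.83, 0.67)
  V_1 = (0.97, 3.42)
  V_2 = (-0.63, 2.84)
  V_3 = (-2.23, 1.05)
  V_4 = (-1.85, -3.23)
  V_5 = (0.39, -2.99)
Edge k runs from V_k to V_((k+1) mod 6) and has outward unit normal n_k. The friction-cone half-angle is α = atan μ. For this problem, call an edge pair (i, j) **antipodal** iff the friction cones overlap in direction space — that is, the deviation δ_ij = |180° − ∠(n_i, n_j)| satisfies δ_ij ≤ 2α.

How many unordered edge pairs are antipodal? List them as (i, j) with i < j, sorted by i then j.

count = 3; pairs: (0,3), (1,4), (2,5)

α = atan 0.3 = 16.70°;  2α = 33.40°
n_0 = (+0.8283, +0.5602)
n_1 = (-0.3408, +0.9401)
n_2 = (-0.7456, +0.6664)
n_3 = (-0.9961, -0.0884)
n_4 = (+0.1065, -0.9943)
n_5 = (+0.8321, -0.5547)
  (0,1): δ = 104.15°  ·
  (0,2): δ = 75.87°  ·
  (0,3): δ = 29.00°  ✓
  (0,4): δ = 62.04°  ·
  (0,5): δ = 112.24°  ·
  (1,2): δ = 151.72°  ·
  (1,3): δ = 104.85°  ·
  (1,4): δ = 13.81°  ✓
  (1,5): δ = 36.38°  ·
  (2,3): δ = 133.13°  ·
  (2,4): δ = 42.09°  ·
  (2,5): δ = 8.10°  ✓
  (3,4): δ = 88.96°  ·
  (3,5): δ = 38.76°  ·
  (4,5): δ = 129.81°  ·
antipodal pairs: 3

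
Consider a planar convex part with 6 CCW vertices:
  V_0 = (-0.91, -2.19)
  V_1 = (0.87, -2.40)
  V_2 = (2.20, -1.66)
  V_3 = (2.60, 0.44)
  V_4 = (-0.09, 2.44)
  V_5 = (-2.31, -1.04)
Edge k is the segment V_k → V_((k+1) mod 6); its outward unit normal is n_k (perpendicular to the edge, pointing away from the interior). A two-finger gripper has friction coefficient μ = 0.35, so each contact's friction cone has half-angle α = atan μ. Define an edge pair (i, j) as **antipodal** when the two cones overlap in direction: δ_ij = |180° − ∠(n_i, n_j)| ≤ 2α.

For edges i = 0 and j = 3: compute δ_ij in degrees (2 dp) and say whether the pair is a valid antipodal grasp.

α = atan 0.35 = 19.29°;  2α = 38.58°
edge 0: e_0 = (+1.78, -0.21);  n_0 = (-0.1172, -0.9931)
edge 3: e_3 = (-2.69, +2.00);  n_3 = (+0.5967, +0.8025)
∠(n_0, n_3) = 150.10°
δ = |180° − 150.10°| = 29.90°
29.90° ≤ 2α = 38.58°  →  valid

δ = 29.90°, valid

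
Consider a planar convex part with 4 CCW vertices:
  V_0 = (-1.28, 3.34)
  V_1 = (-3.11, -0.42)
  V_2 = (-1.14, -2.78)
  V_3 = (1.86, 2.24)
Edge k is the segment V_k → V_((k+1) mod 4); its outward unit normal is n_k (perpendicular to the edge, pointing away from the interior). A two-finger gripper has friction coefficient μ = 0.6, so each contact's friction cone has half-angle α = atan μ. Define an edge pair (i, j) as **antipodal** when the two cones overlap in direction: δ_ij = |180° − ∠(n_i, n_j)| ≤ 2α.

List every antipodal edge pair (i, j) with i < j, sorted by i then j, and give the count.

α = atan 0.6 = 30.96°;  2α = 61.93°
n_0 = (-0.8992, +0.4376)
n_1 = (-0.7677, -0.6408)
n_2 = (+0.8584, -0.5130)
n_3 = (+0.3306, +0.9438)
  (0,1): δ = 114.19°  ·
  (0,2): δ = 4.91°  ✓
  (0,3): δ = 96.65°  ·
  (1,2): δ = 70.72°  ·
  (1,3): δ = 30.84°  ✓
  (2,3): δ = 78.44°  ·
antipodal pairs: 2

count = 2; pairs: (0,2), (1,3)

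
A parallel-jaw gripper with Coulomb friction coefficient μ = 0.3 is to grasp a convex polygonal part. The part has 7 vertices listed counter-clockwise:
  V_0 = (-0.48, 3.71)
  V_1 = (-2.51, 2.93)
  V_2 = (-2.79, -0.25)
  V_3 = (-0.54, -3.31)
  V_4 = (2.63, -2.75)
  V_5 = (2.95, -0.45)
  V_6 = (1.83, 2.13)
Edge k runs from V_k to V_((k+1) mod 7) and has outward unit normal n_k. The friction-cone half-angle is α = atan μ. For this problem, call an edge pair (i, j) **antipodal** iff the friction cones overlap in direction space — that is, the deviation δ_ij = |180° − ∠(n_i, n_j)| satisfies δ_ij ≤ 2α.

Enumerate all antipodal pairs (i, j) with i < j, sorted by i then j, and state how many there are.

α = atan 0.3 = 16.70°;  2α = 33.40°
n_0 = (-0.3587, +0.9335)
n_1 = (-0.9961, +0.0877)
n_2 = (-0.8057, -0.5924)
n_3 = (+0.1740, -0.9848)
n_4 = (+0.9905, -0.1378)
n_5 = (+0.9173, +0.3982)
n_6 = (+0.5646, +0.8254)
  (0,1): δ = 116.05°  ·
  (0,2): δ = 74.69°  ·
  (0,3): δ = 11.00°  ✓
  (0,4): δ = 61.06°  ·
  (0,5): δ = 92.45°  ·
  (0,6): δ = 124.61°  ·
  (1,2): δ = 138.64°  ·
  (1,3): δ = 74.95°  ·
  (1,4): δ = 2.89°  ✓
  (1,5): δ = 28.50°  ✓
  (1,6): δ = 60.66°  ·
  (2,3): δ = 116.31°  ·
  (2,4): δ = 44.25°  ·
  (2,5): δ = 12.86°  ✓
  (2,6): δ = 19.30°  ✓
  (3,4): δ = 107.94°  ·
  (3,5): δ = 76.55°  ·
  (3,6): δ = 44.39°  ·
  (4,5): δ = 148.61°  ·
  (4,6): δ = 116.45°  ·
  (5,6): δ = 147.84°  ·
antipodal pairs: 5

count = 5; pairs: (0,3), (1,4), (1,5), (2,5), (2,6)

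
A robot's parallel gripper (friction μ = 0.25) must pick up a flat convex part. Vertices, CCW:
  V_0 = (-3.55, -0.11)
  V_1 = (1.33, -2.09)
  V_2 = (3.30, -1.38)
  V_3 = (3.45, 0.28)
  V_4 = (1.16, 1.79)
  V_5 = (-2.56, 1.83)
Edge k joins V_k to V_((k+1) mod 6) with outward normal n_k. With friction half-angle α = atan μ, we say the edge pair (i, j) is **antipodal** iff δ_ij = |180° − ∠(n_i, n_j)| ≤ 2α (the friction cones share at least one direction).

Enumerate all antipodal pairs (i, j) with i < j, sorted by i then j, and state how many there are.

α = atan 0.25 = 14.04°;  2α = 28.07°
n_0 = (-0.3760, -0.9266)
n_1 = (+0.3391, -0.9408)
n_2 = (+0.9959, -0.0900)
n_3 = (+0.5505, +0.8348)
n_4 = (+0.0108, +0.9999)
n_5 = (-0.8907, +0.4545)
  (0,1): δ = 138.10°  ·
  (0,2): δ = 73.08°  ·
  (0,3): δ = 11.32°  ✓
  (0,4): δ = 21.47°  ✓
  (0,5): δ = 85.05°  ·
  (1,2): δ = 114.98°  ·
  (1,3): δ = 53.22°  ·
  (1,4): δ = 20.44°  ✓
  (1,5): δ = 43.14°  ·
  (2,3): δ = 118.24°  ·
  (2,4): δ = 85.45°  ·
  (2,5): δ = 21.87°  ✓
  (3,4): δ = 147.22°  ·
  (3,5): δ = 83.64°  ·
  (4,5): δ = 116.42°  ·
antipodal pairs: 4

count = 4; pairs: (0,3), (0,4), (1,4), (2,5)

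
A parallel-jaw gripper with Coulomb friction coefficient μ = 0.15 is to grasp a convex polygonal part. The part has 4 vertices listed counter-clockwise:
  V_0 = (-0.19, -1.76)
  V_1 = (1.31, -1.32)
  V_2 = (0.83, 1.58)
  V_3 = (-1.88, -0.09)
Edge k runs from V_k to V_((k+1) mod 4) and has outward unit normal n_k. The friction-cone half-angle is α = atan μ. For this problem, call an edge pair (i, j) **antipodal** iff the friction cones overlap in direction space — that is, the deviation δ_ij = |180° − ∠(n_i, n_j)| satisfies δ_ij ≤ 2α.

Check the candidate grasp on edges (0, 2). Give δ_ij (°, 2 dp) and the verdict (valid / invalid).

δ = 15.29°, valid

α = atan 0.15 = 8.53°;  2α = 17.06°
edge 0: e_0 = (+1.50, +0.44);  n_0 = (+0.2815, -0.9596)
edge 2: e_2 = (-2.71, -1.67);  n_2 = (-0.5246, +0.8513)
∠(n_0, n_2) = 164.71°
δ = |180° − 164.71°| = 15.29°
15.29° ≤ 2α = 17.06°  →  valid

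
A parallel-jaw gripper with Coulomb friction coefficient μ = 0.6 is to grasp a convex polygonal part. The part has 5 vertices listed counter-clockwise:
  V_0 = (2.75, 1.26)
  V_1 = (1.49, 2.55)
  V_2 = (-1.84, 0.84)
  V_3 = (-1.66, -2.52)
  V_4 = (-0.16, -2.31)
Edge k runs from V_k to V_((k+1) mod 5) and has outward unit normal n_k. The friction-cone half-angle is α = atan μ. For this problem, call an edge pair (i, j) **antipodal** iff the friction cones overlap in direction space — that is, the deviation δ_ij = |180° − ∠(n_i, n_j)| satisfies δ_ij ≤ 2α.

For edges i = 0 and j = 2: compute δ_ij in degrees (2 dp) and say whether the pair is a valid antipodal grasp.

δ = 41.26°, valid

α = atan 0.6 = 30.96°;  2α = 61.93°
edge 0: e_0 = (-1.26, +1.29);  n_0 = (+0.7154, +0.6987)
edge 2: e_2 = (+0.18, -3.36);  n_2 = (-0.9986, -0.0535)
∠(n_0, n_2) = 138.74°
δ = |180° − 138.74°| = 41.26°
41.26° ≤ 2α = 61.93°  →  valid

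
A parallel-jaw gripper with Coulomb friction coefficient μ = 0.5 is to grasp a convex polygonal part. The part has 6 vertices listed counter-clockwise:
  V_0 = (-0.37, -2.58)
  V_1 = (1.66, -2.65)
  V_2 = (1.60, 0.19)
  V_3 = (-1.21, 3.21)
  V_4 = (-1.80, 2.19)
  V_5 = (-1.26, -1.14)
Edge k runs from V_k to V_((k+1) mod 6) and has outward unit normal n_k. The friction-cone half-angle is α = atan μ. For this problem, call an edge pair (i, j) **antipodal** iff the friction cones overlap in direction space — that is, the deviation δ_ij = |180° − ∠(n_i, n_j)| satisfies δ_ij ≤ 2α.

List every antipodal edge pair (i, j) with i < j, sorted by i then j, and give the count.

α = atan 0.5 = 26.57°;  2α = 53.13°
n_0 = (-0.0345, -0.9994)
n_1 = (+0.9998, +0.0211)
n_2 = (+0.7321, +0.6812)
n_3 = (-0.8656, +0.5007)
n_4 = (-0.9871, -0.1601)
n_5 = (-0.8506, -0.5257)
  (0,1): δ = 86.81°  ·
  (0,2): δ = 45.09°  ✓
  (0,3): δ = 61.93°  ·
  (0,4): δ = 101.19°  ·
  (0,5): δ = 123.69°  ·
  (1,2): δ = 138.27°  ·
  (1,3): δ = 31.26°  ✓
  (1,4): δ = 8.00°  ✓
  (1,5): δ = 30.51°  ✓
  (2,3): δ = 72.98°  ·
  (2,4): δ = 33.73°  ✓
  (2,5): δ = 11.22°  ✓
  (3,4): δ = 140.74°  ·
  (3,5): δ = 118.24°  ·
  (4,5): δ = 157.49°  ·
antipodal pairs: 6

count = 6; pairs: (0,2), (1,3), (1,4), (1,5), (2,4), (2,5)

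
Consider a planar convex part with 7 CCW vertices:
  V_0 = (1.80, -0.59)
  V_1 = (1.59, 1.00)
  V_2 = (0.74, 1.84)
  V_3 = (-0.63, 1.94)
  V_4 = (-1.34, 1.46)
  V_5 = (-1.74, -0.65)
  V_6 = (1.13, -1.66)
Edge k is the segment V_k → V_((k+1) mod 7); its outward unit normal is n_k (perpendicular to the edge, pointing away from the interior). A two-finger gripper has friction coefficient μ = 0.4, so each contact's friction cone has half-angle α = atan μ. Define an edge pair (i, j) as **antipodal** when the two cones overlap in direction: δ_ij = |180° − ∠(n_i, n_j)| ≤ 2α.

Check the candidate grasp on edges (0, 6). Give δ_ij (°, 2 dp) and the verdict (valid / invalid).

α = atan 0.4 = 21.80°;  2α = 43.60°
edge 0: e_0 = (-0.21, +1.59);  n_0 = (+0.9914, +0.1309)
edge 6: e_6 = (+0.67, +1.07);  n_6 = (+0.8476, -0.5307)
∠(n_0, n_6) = 39.58°
δ = |180° − 39.58°| = 140.42°
140.42° > 2α = 43.60°  →  invalid

δ = 140.42°, invalid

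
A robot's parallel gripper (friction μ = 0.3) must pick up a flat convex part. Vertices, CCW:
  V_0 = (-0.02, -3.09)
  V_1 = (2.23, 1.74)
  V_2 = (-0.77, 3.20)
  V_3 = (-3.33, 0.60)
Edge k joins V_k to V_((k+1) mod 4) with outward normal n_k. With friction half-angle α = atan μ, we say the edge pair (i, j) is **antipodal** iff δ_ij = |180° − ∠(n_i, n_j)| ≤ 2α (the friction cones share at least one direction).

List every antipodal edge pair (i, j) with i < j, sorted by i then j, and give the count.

α = atan 0.3 = 16.70°;  2α = 33.40°
n_0 = (+0.9065, -0.4223)
n_1 = (+0.4376, +0.8992)
n_2 = (-0.7126, +0.7016)
n_3 = (-0.7444, -0.6677)
  (0,1): δ = 90.97°  ·
  (0,2): δ = 19.58°  ✓
  (0,3): δ = 66.87°  ·
  (1,2): δ = 108.61°  ·
  (1,3): δ = 22.16°  ✓
  (2,3): δ = 93.55°  ·
antipodal pairs: 2

count = 2; pairs: (0,2), (1,3)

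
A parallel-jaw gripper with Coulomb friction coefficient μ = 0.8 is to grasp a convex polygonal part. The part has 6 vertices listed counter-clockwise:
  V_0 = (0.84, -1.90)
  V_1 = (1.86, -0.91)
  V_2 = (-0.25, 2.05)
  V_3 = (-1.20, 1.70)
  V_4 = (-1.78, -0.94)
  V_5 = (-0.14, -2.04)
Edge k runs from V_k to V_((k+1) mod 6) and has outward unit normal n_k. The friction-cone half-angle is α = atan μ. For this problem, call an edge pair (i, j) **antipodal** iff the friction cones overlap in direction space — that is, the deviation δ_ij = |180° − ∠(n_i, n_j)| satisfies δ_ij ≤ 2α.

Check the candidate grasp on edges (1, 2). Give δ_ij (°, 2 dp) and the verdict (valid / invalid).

α = atan 0.8 = 38.66°;  2α = 77.32°
edge 1: e_1 = (-2.11, +2.96);  n_1 = (+0.8143, +0.5805)
edge 2: e_2 = (-0.95, -0.35);  n_2 = (-0.3457, +0.9383)
∠(n_1, n_2) = 74.74°
δ = |180° − 74.74°| = 105.26°
105.26° > 2α = 77.32°  →  invalid

δ = 105.26°, invalid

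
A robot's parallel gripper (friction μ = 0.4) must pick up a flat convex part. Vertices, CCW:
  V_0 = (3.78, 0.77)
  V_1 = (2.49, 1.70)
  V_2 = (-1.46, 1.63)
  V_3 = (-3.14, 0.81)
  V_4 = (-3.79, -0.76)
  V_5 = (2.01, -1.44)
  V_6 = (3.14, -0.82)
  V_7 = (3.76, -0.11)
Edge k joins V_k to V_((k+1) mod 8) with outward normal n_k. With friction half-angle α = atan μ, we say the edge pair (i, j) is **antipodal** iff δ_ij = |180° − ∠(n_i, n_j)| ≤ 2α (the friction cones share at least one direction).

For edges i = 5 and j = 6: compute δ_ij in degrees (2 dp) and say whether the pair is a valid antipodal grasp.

δ = 159.88°, invalid

α = atan 0.4 = 21.80°;  2α = 43.60°
edge 5: e_5 = (+1.13, +0.62);  n_5 = (+0.4810, -0.8767)
edge 6: e_6 = (+0.62, +0.71);  n_6 = (+0.7532, -0.6578)
∠(n_5, n_6) = 20.12°
δ = |180° − 20.12°| = 159.88°
159.88° > 2α = 43.60°  →  invalid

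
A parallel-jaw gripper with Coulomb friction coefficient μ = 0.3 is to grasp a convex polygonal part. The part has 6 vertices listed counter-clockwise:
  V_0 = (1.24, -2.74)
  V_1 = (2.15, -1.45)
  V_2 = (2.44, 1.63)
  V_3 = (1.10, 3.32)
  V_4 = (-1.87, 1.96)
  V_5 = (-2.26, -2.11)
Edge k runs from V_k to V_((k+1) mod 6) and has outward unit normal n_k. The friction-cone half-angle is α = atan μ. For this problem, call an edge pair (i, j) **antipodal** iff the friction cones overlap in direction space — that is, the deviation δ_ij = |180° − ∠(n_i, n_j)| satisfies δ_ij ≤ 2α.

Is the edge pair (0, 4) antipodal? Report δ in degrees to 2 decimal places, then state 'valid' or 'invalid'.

δ = 29.73°, valid

α = atan 0.3 = 16.70°;  2α = 33.40°
edge 0: e_0 = (+0.91, +1.29);  n_0 = (+0.8171, -0.5764)
edge 4: e_4 = (-0.39, -4.07);  n_4 = (-0.9954, +0.0954)
∠(n_0, n_4) = 150.27°
δ = |180° − 150.27°| = 29.73°
29.73° ≤ 2α = 33.40°  →  valid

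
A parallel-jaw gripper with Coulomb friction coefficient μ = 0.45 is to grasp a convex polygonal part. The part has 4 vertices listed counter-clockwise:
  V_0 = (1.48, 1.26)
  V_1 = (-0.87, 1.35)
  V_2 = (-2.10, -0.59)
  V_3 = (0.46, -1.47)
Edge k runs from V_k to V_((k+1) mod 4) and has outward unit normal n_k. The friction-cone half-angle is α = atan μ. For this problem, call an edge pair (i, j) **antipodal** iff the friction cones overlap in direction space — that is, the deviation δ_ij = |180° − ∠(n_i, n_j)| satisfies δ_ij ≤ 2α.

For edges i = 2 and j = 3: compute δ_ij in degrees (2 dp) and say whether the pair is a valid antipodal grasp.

α = atan 0.45 = 24.23°;  2α = 48.46°
edge 2: e_2 = (+2.56, -0.88);  n_2 = (-0.3251, -0.9457)
edge 3: e_3 = (+1.02, +2.73);  n_3 = (+0.9368, -0.3500)
∠(n_2, n_3) = 88.48°
δ = |180° − 88.48°| = 91.52°
91.52° > 2α = 48.46°  →  invalid

δ = 91.52°, invalid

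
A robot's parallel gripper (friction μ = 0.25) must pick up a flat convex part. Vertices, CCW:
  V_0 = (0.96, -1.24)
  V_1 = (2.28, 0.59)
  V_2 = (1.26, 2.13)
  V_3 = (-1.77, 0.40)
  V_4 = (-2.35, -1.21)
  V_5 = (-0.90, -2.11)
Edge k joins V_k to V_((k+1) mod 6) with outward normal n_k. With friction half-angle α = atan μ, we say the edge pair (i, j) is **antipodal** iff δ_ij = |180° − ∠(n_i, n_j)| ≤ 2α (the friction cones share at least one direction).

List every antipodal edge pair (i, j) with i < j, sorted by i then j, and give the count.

count = 4; pairs: (0,2), (0,3), (1,4), (2,5)

α = atan 0.25 = 14.04°;  2α = 28.07°
n_0 = (+0.8110, -0.5850)
n_1 = (+0.8337, +0.5522)
n_2 = (-0.4958, +0.8684)
n_3 = (-0.9408, +0.3389)
n_4 = (-0.5274, -0.8496)
n_5 = (+0.4237, -0.9058)
  (0,1): δ = 110.68°  ·
  (0,2): δ = 24.47°  ✓
  (0,3): δ = 15.99°  ✓
  (0,4): δ = 93.98°  ·
  (0,5): δ = 150.87°  ·
  (1,2): δ = 93.79°  ·
  (1,3): δ = 53.33°  ·
  (1,4): δ = 24.65°  ✓
  (1,5): δ = 81.55°  ·
  (2,3): δ = 139.54°  ·
  (2,4): δ = 61.55°  ·
  (2,5): δ = 4.66°  ✓
  (3,4): δ = 102.02°  ·
  (3,5): δ = 45.12°  ·
  (4,5): δ = 123.11°  ·
antipodal pairs: 4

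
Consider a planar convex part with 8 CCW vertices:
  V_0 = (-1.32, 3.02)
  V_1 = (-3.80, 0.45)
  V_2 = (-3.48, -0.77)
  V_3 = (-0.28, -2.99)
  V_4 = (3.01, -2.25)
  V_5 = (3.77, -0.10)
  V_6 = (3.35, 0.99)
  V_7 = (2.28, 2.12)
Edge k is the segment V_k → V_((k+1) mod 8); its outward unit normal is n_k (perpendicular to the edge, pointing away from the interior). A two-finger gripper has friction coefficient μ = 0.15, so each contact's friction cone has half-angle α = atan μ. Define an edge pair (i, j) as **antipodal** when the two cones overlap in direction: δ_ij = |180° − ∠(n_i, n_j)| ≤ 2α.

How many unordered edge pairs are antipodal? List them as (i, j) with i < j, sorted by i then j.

count = 2; pairs: (1,5), (2,6)

α = atan 0.15 = 8.53°;  2α = 17.06°
n_0 = (-0.7196, +0.6944)
n_1 = (-0.9673, -0.2537)
n_2 = (-0.5700, -0.8216)
n_3 = (+0.2194, -0.9756)
n_4 = (+0.9428, -0.3333)
n_5 = (+0.9331, +0.3596)
n_6 = (+0.7261, +0.6876)
n_7 = (+0.2425, +0.9701)
  (0,1): δ = 121.32°  ·
  (0,2): δ = 80.77°  ·
  (0,3): δ = 33.34°  ·
  (0,4): δ = 24.51°  ·
  (0,5): δ = 65.05°  ·
  (0,6): δ = 87.42°  ·
  (0,7): δ = 119.94°  ·
  (1,2): δ = 139.45°  ·
  (1,3): δ = 92.02°  ·
  (1,4): δ = 34.17°  ·
  (1,5): δ = 6.38°  ✓
  (1,6): δ = 28.74°  ·
  (1,7): δ = 61.27°  ·
  (2,3): δ = 132.57°  ·
  (2,4): δ = 74.72°  ·
  (2,5): δ = 34.18°  ·
  (2,6): δ = 11.81°  ✓
  (2,7): δ = 20.71°  ·
  (3,4): δ = 122.14°  ·
  (3,5): δ = 81.60°  ·
  (3,6): δ = 59.24°  ·
  (3,7): δ = 26.71°  ·
  (4,5): δ = 139.46°  ·
  (4,6): δ = 117.09°  ·
  (4,7): δ = 84.57°  ·
  (5,6): δ = 157.63°  ·
  (5,7): δ = 125.11°  ·
  (6,7): δ = 147.47°  ·
antipodal pairs: 2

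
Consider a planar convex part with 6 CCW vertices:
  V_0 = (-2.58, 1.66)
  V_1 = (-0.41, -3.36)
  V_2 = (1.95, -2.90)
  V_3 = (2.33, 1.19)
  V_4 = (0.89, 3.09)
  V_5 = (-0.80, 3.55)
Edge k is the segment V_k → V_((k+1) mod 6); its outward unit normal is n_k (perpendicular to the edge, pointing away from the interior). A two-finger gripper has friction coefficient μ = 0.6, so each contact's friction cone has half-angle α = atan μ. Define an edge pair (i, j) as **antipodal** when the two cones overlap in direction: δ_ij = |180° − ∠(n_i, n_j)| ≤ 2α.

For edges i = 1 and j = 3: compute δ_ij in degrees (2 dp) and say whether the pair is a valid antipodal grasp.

α = atan 0.6 = 30.96°;  2α = 61.93°
edge 1: e_1 = (+2.36, +0.46);  n_1 = (+0.1913, -0.9815)
edge 3: e_3 = (-1.44, +1.90);  n_3 = (+0.7970, +0.6040)
∠(n_1, n_3) = 116.13°
δ = |180° − 116.13°| = 63.87°
63.87° > 2α = 61.93°  →  invalid

δ = 63.87°, invalid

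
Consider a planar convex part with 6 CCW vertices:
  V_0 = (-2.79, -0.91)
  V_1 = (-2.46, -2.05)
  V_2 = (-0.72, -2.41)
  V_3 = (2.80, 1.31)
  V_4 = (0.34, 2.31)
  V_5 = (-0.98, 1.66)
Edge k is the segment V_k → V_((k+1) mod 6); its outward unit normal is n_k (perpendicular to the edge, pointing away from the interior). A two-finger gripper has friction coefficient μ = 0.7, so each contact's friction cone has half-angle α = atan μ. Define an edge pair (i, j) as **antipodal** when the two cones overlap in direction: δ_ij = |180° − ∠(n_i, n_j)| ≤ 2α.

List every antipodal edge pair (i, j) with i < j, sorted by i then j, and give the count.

α = atan 0.7 = 34.99°;  2α = 69.98°
n_0 = (-0.9606, -0.2781)
n_1 = (-0.2026, -0.9793)
n_2 = (+0.7264, -0.6873)
n_3 = (+0.3766, +0.9264)
n_4 = (-0.4418, +0.8971)
n_5 = (-0.8176, +0.5758)
  (0,1): δ = 117.83°  ·
  (0,2): δ = 59.56°  ✓
  (0,3): δ = 51.73°  ✓
  (0,4): δ = 100.07°  ·
  (0,5): δ = 128.70°  ·
  (1,2): δ = 121.73°  ·
  (1,3): δ = 10.43°  ✓
  (1,4): δ = 37.91°  ✓
  (1,5): δ = 66.53°  ✓
  (2,3): δ = 68.70°  ✓
  (2,4): δ = 20.37°  ✓
  (2,5): δ = 8.26°  ✓
  (3,4): δ = 131.66°  ·
  (3,5): δ = 103.03°  ·
  (4,5): δ = 151.37°  ·
antipodal pairs: 8

count = 8; pairs: (0,2), (0,3), (1,3), (1,4), (1,5), (2,3), (2,4), (2,5)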